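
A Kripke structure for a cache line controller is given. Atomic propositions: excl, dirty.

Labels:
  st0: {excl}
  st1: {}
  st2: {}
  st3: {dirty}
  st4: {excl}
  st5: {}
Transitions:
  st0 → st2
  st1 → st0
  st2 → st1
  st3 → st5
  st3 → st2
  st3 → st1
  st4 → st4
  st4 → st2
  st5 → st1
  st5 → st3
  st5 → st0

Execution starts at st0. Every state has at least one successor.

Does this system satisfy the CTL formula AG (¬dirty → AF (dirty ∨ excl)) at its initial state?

Holds

States satisfying ¬dirty → AF (dirty ∨ excl): {st0, st1, st2, st3, st4, st5}.
States satisfying AG (¬dirty → AF (dirty ∨ excl)): {st0, st1, st2, st3, st4, st5}.
Every state reachable from st0 satisfies ¬dirty → AF (dirty ∨ excl).
st0 ∈ Sat(AG (¬dirty → AF (dirty ∨ excl))).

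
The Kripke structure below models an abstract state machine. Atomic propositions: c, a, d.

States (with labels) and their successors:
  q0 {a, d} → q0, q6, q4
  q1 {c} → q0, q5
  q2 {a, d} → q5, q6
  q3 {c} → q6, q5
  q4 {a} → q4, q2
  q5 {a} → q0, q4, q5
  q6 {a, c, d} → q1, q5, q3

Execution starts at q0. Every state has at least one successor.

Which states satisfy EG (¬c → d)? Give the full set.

{q0, q1, q2, q3, q6}

States satisfying ¬c → d: {q0, q1, q2, q3, q6}.
States satisfying EG (¬c → d): {q0, q1, q2, q3, q6}.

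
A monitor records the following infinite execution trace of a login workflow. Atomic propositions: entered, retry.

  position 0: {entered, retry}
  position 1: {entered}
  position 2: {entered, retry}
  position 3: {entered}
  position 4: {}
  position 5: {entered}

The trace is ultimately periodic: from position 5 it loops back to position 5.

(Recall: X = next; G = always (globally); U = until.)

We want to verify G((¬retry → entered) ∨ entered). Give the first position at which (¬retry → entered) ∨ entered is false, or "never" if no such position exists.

4

Check (¬retry → entered) ∨ entered at each position in order: 0 ✓, 1 ✓, 2 ✓, 3 ✓.
At position 4 the labels are {}, so (¬retry → entered) ∨ entered is false there. This is the first violation.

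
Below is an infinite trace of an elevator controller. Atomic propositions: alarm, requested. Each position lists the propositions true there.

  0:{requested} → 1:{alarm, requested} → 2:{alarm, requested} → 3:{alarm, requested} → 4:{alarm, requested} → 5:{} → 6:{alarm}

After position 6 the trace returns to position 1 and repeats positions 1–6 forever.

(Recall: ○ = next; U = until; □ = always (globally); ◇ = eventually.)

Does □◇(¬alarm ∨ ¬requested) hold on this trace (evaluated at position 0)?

◇(¬alarm ∨ ¬requested) holds at every position 0..6, and those are all positions ever visited, so □◇(¬alarm ∨ ¬requested) holds.

Holds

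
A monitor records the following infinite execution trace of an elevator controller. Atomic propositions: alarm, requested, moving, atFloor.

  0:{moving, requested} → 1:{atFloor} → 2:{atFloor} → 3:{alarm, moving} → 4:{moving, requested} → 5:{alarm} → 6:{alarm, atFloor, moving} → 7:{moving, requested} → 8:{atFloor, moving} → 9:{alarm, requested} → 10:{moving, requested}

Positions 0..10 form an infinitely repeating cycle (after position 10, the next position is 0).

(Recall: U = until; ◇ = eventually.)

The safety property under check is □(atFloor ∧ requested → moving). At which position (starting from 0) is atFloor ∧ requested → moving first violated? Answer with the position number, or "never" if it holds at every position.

atFloor ∧ requested → moving holds at every position 0..10, and those are all the positions the trace ever visits, so the invariant □(atFloor ∧ requested → moving) is never violated.

never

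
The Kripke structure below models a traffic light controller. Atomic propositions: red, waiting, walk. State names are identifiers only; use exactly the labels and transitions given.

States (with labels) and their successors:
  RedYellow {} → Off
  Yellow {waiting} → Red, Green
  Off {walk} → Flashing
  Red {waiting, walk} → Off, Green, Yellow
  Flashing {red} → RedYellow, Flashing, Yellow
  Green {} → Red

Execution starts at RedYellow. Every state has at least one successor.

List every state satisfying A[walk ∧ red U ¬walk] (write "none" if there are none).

{RedYellow, Yellow, Flashing, Green}

States satisfying walk ∧ red: ∅.
States satisfying ¬walk: {RedYellow, Yellow, Flashing, Green}.
States satisfying A[walk ∧ red U ¬walk]: {RedYellow, Yellow, Flashing, Green}.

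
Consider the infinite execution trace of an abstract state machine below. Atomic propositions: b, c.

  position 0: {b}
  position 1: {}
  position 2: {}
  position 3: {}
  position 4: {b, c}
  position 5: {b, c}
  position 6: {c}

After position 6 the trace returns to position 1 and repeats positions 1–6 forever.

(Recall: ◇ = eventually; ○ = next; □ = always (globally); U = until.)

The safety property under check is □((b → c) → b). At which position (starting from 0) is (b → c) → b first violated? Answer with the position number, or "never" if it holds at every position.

1

Check (b → c) → b at each position in order: 0 ✓.
At position 1 the labels are {}, so (b → c) → b is false there. This is the first violation.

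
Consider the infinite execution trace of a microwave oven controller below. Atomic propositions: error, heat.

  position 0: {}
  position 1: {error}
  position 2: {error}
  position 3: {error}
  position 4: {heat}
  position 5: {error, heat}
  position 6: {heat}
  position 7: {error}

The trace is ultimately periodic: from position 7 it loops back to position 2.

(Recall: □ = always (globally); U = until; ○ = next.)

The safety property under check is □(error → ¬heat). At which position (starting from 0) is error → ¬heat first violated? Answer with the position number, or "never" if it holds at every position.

Check error → ¬heat at each position in order: 0 ✓, 1 ✓, 2 ✓, 3 ✓, 4 ✓.
At position 5 the labels are {error, heat}, so error → ¬heat is false there. This is the first violation.

5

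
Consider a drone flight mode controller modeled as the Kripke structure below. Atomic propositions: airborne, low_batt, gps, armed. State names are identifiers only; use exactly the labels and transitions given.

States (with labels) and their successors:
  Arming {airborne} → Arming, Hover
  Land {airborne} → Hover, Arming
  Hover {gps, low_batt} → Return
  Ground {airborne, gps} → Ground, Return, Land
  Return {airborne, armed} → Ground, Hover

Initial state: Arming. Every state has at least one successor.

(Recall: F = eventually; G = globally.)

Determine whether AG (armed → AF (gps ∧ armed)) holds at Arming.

Violated

States satisfying armed → AF (gps ∧ armed): {Arming, Land, Hover, Ground}.
States satisfying AG (armed → AF (gps ∧ armed)): ∅.
Return is reachable from Arming and violates armed → AF (gps ∧ armed), so AG fails at Arming.
Arming ∉ Sat(AG (armed → AF (gps ∧ armed))).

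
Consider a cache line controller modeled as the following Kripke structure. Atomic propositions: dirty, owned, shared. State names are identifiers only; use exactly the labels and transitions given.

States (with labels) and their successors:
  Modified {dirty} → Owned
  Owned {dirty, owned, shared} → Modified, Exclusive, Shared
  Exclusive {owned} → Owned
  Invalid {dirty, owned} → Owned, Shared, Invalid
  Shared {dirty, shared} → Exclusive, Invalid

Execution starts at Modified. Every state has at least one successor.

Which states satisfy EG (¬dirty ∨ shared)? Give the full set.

{Owned, Exclusive, Shared}

States satisfying ¬dirty ∨ shared: {Owned, Exclusive, Shared}.
States satisfying EG (¬dirty ∨ shared): {Owned, Exclusive, Shared}.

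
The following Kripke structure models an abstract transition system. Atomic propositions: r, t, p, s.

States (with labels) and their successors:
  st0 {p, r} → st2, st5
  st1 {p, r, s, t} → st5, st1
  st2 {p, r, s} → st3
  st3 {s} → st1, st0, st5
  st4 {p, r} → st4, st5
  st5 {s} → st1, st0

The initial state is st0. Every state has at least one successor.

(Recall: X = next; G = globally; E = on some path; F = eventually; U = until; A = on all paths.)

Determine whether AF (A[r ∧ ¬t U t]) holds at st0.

Violated

States satisfying A[r ∧ ¬t U t]: {st1}.
States satisfying AF (A[r ∧ ¬t U t]): {st1}.
There is a path from st0 along which A[r ∧ ¬t U t] never holds.
st0 ∉ Sat(AF (A[r ∧ ¬t U t])).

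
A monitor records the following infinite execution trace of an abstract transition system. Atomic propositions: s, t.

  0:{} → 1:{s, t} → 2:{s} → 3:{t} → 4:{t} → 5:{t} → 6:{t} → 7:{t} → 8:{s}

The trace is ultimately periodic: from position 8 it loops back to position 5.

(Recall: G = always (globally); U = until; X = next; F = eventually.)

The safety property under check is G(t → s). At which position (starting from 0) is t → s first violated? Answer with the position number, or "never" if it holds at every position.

Check t → s at each position in order: 0 ✓, 1 ✓, 2 ✓.
At position 3 the labels are {t}, so t → s is false there. This is the first violation.

3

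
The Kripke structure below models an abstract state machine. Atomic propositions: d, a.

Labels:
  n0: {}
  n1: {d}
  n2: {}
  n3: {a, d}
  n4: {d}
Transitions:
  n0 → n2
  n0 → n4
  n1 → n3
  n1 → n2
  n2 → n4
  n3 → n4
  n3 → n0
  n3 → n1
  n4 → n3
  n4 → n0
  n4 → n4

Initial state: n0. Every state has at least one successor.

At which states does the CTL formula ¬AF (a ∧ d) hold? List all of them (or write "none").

{n0, n1, n2, n4}

States satisfying a ∧ d: {n3}.
States satisfying AF (a ∧ d): {n3}.
States satisfying ¬AF (a ∧ d): {n0, n1, n2, n4}.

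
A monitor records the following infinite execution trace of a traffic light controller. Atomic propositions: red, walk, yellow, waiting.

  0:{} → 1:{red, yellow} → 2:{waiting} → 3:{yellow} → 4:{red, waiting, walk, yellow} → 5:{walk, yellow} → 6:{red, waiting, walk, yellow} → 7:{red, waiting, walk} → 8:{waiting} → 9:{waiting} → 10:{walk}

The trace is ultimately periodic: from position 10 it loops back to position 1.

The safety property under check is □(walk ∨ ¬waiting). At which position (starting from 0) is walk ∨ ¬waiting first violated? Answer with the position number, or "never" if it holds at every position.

Check walk ∨ ¬waiting at each position in order: 0 ✓, 1 ✓.
At position 2 the labels are {waiting}, so walk ∨ ¬waiting is false there. This is the first violation.

2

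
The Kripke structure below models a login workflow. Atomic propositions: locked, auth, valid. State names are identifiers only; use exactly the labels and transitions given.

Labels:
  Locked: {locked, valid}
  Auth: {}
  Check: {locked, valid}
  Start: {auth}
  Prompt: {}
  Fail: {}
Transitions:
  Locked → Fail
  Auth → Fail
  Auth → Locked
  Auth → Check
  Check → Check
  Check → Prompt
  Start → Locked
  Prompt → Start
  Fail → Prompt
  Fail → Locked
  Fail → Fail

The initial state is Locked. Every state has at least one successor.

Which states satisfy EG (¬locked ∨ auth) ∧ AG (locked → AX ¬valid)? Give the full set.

{Fail}

States satisfying ¬locked ∨ auth: {Auth, Start, Prompt, Fail}.
States satisfying EG (¬locked ∨ auth): {Auth, Fail}.
States satisfying locked → AX ¬valid: {Locked, Auth, Start, Prompt, Fail}.
States satisfying AG (locked → AX ¬valid): {Locked, Start, Prompt, Fail}.
States satisfying EG (¬locked ∨ auth) ∧ AG (locked → AX ¬valid): {Fail}.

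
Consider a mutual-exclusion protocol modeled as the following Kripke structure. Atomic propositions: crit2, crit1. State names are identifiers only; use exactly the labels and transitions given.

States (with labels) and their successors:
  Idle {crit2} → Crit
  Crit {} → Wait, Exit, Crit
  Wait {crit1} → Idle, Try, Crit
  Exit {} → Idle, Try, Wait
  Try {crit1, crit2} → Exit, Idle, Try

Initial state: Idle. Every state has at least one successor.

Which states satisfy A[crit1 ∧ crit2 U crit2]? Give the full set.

{Idle, Try}

States satisfying crit1 ∧ crit2: {Try}.
States satisfying crit2: {Idle, Try}.
States satisfying A[crit1 ∧ crit2 U crit2]: {Idle, Try}.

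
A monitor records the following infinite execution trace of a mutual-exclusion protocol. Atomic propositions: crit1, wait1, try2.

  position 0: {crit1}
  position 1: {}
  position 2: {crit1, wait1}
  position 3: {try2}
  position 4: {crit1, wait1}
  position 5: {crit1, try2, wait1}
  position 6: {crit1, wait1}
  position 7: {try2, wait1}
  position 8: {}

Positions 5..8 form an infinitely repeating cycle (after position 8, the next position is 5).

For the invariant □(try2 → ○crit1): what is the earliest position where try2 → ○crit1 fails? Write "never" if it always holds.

Check try2 → ○crit1 at each position in order: 0 ✓, 1 ✓, 2 ✓, 3 ✓, 4 ✓, 5 ✓, 6 ✓.
At position 7 the labels are {try2, wait1} and the next position 8 has {}, so try2 → ○crit1 is false there. This is the first violation.

7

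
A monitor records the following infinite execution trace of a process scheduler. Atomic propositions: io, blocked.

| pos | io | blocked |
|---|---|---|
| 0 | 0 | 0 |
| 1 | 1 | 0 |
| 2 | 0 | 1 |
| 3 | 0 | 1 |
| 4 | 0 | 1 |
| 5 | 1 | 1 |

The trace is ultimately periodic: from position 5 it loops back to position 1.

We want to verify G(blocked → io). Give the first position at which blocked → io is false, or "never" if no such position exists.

Check blocked → io at each position in order: 0 ✓, 1 ✓.
At position 2 the labels are {blocked}, so blocked → io is false there. This is the first violation.

2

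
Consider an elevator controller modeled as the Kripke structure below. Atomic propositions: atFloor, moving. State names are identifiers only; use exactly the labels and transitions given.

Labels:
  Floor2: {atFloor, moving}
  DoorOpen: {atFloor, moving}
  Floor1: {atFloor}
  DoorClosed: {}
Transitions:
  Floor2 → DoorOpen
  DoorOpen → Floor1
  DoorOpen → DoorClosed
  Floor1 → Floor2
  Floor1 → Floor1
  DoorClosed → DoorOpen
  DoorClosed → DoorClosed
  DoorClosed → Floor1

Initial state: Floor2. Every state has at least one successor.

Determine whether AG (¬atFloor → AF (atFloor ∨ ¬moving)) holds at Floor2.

Yes

States satisfying ¬atFloor → AF (atFloor ∨ ¬moving): {Floor2, DoorOpen, Floor1, DoorClosed}.
States satisfying AG (¬atFloor → AF (atFloor ∨ ¬moving)): {Floor2, DoorOpen, Floor1, DoorClosed}.
Every state reachable from Floor2 satisfies ¬atFloor → AF (atFloor ∨ ¬moving).
Floor2 ∈ Sat(AG (¬atFloor → AF (atFloor ∨ ¬moving))).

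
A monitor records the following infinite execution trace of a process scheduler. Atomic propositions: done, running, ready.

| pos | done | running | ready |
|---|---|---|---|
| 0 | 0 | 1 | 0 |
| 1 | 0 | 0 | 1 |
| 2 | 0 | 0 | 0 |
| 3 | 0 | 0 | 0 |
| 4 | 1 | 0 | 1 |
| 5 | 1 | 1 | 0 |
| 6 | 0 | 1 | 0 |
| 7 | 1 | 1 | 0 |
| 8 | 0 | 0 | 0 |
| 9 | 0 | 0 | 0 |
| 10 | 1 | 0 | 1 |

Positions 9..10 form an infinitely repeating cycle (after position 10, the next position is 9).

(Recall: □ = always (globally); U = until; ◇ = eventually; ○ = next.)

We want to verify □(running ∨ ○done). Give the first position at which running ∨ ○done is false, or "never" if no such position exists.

1

Check running ∨ ○done at each position in order: 0 ✓.
At position 1 the labels are {ready} and the next position 2 has {}, so running ∨ ○done is false there. This is the first violation.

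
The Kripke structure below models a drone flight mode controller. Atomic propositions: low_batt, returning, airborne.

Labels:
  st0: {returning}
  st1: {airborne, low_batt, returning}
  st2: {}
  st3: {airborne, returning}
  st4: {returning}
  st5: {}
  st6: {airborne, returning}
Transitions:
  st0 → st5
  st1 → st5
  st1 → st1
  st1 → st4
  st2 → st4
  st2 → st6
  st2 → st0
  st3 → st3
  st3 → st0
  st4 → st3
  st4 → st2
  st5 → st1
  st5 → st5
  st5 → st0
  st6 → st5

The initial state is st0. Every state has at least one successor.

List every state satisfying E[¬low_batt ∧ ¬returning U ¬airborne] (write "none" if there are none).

States satisfying ¬low_batt ∧ ¬returning: {st2, st5}.
States satisfying ¬airborne: {st0, st2, st4, st5}.
States satisfying E[¬low_batt ∧ ¬returning U ¬airborne]: {st0, st2, st4, st5}.

{st0, st2, st4, st5}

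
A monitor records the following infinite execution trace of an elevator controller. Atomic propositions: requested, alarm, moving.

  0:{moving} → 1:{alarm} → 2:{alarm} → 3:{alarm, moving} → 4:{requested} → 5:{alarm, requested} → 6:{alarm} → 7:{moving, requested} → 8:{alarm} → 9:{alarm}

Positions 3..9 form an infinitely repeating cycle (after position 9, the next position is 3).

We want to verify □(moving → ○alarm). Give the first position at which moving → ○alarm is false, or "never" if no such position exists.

3

Check moving → ○alarm at each position in order: 0 ✓, 1 ✓, 2 ✓.
At position 3 the labels are {alarm, moving} and the next position 4 has {requested}, so moving → ○alarm is false there. This is the first violation.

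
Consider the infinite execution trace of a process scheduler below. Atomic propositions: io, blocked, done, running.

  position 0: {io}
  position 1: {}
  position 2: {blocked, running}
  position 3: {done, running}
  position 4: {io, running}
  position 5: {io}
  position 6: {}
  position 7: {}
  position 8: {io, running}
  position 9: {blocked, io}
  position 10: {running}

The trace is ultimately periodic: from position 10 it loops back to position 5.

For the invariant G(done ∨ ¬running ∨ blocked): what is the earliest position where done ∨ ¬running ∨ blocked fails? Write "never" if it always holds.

Check done ∨ ¬running ∨ blocked at each position in order: 0 ✓, 1 ✓, 2 ✓, 3 ✓.
At position 4 the labels are {io, running}, so done ∨ ¬running ∨ blocked is false there. This is the first violation.

4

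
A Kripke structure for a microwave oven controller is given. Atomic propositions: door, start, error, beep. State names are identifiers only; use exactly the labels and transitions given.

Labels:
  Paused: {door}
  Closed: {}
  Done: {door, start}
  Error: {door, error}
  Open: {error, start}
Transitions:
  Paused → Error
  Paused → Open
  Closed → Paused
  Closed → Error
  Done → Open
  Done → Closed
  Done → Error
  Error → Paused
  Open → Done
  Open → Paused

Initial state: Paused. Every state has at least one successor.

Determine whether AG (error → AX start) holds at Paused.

Does not hold

States satisfying error → AX start: {Paused, Closed, Done}.
States satisfying AG (error → AX start): ∅.
Error is reachable from Paused and violates error → AX start, so AG fails at Paused.
Paused ∉ Sat(AG (error → AX start)).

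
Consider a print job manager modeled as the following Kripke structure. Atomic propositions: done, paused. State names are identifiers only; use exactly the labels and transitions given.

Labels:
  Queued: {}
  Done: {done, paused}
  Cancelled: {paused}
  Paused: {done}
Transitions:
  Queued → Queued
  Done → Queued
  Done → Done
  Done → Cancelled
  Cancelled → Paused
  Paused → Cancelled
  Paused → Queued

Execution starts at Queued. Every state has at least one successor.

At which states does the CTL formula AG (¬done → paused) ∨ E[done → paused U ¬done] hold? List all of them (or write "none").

States satisfying ¬done → paused: {Done, Cancelled, Paused}.
States satisfying AG (¬done → paused): ∅.
States satisfying done → paused: {Queued, Done, Cancelled}.
States satisfying ¬done: {Queued, Cancelled}.
States satisfying E[done → paused U ¬done]: {Queued, Done, Cancelled}.
States satisfying AG (¬done → paused) ∨ E[done → paused U ¬done]: {Queued, Done, Cancelled}.

{Queued, Done, Cancelled}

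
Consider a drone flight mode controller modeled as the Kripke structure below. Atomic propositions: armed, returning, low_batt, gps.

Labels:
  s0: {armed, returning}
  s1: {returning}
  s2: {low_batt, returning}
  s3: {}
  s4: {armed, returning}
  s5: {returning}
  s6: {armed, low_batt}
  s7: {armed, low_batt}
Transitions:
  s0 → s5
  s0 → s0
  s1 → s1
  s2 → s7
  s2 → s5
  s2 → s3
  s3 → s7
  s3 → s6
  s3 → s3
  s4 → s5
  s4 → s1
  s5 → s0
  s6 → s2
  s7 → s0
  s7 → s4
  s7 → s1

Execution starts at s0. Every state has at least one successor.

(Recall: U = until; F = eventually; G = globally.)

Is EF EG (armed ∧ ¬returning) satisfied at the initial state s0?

States satisfying EG (armed ∧ ¬returning): ∅.
States satisfying EF EG (armed ∧ ¬returning): ∅.
No suitable path/successor from s0 witnesses the formula.
s0 ∉ Sat(EF EG (armed ∧ ¬returning)).

Does not hold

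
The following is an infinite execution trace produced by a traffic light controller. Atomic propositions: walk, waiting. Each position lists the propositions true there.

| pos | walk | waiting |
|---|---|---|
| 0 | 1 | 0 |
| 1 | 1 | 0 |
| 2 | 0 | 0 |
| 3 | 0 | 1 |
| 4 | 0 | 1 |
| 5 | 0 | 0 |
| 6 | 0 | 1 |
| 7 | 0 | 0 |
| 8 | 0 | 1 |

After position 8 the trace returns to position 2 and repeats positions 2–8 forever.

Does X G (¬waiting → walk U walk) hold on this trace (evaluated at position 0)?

Violated

The position after 0 is 1; G (¬waiting → walk U walk) is false there.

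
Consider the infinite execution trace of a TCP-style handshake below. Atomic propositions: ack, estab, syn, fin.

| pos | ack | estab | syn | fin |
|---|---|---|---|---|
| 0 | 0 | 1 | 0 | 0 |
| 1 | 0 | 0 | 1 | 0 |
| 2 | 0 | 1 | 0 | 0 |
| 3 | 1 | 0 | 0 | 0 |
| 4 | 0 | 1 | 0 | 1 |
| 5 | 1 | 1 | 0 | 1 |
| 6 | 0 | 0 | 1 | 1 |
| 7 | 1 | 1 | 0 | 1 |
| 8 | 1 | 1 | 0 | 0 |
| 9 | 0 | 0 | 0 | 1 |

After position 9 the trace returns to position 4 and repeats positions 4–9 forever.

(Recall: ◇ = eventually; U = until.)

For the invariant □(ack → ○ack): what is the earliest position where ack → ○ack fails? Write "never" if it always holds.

3

Check ack → ○ack at each position in order: 0 ✓, 1 ✓, 2 ✓.
At position 3 the labels are {ack} and the next position 4 has {estab, fin}, so ack → ○ack is false there. This is the first violation.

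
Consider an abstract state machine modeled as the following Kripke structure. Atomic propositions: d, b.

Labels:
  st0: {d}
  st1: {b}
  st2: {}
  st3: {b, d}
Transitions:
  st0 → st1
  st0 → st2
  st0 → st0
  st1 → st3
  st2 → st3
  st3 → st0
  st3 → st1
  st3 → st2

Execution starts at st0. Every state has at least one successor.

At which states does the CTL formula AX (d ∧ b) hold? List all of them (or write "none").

{st1, st2}

States satisfying d ∧ b: {st3}.
States satisfying AX (d ∧ b): {st1, st2}.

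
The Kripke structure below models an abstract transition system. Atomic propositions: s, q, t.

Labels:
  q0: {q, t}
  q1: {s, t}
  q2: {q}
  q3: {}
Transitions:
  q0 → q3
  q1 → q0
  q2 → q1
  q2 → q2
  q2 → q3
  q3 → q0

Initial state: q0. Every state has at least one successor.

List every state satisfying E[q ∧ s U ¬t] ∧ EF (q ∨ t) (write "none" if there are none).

{q2, q3}

States satisfying q ∧ s: ∅.
States satisfying ¬t: {q2, q3}.
States satisfying E[q ∧ s U ¬t]: {q2, q3}.
States satisfying q ∨ t: {q0, q1, q2}.
States satisfying EF (q ∨ t): {q0, q1, q2, q3}.
States satisfying E[q ∧ s U ¬t] ∧ EF (q ∨ t): {q2, q3}.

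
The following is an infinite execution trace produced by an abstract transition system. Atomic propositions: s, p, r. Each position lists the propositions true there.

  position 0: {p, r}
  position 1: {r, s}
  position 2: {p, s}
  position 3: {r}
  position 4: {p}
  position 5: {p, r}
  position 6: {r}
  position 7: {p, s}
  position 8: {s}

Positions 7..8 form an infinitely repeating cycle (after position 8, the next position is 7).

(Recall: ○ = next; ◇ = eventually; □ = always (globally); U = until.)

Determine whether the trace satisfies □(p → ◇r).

Does not hold

p → ◇r must hold at every position from 0 onward. It fails at position 7, so □(p → ◇r) is false.
Positions where p holds: 0, 2, 4, 5, 7.
Check ◇r at each: 0→ok, 2→ok, 4→ok, 5→ok, 7→fails.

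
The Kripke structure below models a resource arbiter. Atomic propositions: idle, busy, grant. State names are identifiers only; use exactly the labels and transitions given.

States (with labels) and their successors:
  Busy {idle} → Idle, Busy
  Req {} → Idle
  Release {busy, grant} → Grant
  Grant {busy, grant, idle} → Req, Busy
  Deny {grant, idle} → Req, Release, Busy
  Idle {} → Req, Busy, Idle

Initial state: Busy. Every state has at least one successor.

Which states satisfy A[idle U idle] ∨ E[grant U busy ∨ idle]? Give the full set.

{Busy, Release, Grant, Deny}

States satisfying idle: {Busy, Grant, Deny}.
States satisfying A[idle U idle]: {Busy, Grant, Deny}.
States satisfying grant: {Release, Grant, Deny}.
States satisfying busy ∨ idle: {Busy, Release, Grant, Deny}.
States satisfying E[grant U busy ∨ idle]: {Busy, Release, Grant, Deny}.
States satisfying A[idle U idle] ∨ E[grant U busy ∨ idle]: {Busy, Release, Grant, Deny}.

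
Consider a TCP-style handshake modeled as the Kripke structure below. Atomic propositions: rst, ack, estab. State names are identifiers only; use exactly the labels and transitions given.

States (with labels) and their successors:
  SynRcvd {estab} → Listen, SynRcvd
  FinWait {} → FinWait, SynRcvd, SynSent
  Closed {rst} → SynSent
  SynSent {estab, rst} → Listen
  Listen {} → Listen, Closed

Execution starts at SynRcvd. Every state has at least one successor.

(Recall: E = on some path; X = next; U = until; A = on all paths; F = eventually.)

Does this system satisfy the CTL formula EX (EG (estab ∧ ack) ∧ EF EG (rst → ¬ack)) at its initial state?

States satisfying EG (estab ∧ ack) ∧ EF EG (rst → ¬ack): ∅.
States satisfying EX (EG (estab ∧ ack) ∧ EF EG (rst → ¬ack)): ∅.
No suitable path/successor from SynRcvd witnesses the formula.
SynRcvd ∉ Sat(EX (EG (estab ∧ ack) ∧ EF EG (rst → ¬ack))).

No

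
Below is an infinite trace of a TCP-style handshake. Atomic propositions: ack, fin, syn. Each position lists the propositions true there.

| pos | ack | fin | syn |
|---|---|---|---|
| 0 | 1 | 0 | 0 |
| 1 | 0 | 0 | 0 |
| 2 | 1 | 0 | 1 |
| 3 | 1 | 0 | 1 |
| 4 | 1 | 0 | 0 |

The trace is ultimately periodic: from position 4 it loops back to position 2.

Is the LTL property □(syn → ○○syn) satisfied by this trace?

No

syn → ○○syn must hold at every position from 0 onward. It fails at position 2, so □(syn → ○○syn) is false.
Positions where syn holds: 2, 3.
Check ○○syn at each: 2→fails, 3→ok.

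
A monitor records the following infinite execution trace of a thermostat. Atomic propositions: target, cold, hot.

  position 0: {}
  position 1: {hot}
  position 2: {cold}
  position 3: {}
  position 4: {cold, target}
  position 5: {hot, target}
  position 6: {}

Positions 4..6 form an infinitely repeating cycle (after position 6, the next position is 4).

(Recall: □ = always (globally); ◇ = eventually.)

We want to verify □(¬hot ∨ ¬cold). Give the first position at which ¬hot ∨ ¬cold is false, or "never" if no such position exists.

¬hot ∨ ¬cold holds at every position 0..6, and those are all the positions the trace ever visits, so the invariant □(¬hot ∨ ¬cold) is never violated.

never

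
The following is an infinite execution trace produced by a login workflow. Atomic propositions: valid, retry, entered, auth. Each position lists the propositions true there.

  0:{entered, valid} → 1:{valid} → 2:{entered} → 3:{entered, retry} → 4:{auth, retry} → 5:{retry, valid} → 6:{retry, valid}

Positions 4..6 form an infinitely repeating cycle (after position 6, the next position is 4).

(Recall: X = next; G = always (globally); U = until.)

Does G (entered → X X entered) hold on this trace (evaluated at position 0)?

entered → X X entered must hold at every position from 0 onward. It fails at position 2, so G (entered → X X entered) is false.
Positions where entered holds: 0, 2, 3.
Check X X entered at each: 0→ok, 2→fails, 3→fails.

Does not hold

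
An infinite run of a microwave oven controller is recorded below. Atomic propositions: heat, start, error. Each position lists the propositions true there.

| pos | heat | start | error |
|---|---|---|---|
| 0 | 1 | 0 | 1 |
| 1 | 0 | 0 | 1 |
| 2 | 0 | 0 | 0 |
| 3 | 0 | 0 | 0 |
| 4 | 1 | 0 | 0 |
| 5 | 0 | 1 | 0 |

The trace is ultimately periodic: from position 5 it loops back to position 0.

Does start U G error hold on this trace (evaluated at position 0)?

Walking from position 0: at position 0, G error has not yet held and start fails, so start U G error is false.

Violated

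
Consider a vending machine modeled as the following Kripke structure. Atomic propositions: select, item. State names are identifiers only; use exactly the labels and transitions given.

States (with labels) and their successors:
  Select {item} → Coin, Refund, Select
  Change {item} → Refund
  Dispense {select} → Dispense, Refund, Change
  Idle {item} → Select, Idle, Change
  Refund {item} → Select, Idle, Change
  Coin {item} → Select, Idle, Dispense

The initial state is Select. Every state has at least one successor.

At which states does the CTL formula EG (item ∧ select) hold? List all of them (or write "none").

none

States satisfying item ∧ select: ∅.
States satisfying EG (item ∧ select): ∅.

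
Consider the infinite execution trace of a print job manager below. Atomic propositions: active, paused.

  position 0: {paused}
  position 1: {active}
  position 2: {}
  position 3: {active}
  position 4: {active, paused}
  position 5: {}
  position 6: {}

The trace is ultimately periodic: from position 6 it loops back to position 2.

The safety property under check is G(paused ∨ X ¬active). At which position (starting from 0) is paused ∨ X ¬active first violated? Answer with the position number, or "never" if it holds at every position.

2

Check paused ∨ X ¬active at each position in order: 0 ✓, 1 ✓.
At position 2 the labels are {} and the next position 3 has {active}, so paused ∨ X ¬active is false there. This is the first violation.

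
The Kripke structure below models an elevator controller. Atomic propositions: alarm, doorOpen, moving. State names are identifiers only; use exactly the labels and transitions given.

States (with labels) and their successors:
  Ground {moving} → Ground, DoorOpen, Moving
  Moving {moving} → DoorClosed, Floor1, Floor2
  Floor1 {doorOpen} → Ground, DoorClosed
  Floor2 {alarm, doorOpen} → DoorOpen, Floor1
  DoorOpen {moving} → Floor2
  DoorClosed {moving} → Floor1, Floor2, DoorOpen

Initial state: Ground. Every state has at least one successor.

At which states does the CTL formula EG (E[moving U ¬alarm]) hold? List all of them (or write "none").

States satisfying E[moving U ¬alarm]: {Ground, Moving, Floor1, DoorOpen, DoorClosed}.
States satisfying EG (E[moving U ¬alarm]): {Ground, Moving, Floor1, DoorClosed}.

{Ground, Moving, Floor1, DoorClosed}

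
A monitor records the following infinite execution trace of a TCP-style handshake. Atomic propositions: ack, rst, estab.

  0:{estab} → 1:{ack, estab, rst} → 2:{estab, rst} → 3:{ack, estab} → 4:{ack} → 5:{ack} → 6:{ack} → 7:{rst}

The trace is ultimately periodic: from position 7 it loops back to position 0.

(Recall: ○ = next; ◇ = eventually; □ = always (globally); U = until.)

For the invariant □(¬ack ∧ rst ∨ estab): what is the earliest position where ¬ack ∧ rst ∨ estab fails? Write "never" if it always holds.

4

Check ¬ack ∧ rst ∨ estab at each position in order: 0 ✓, 1 ✓, 2 ✓, 3 ✓.
At position 4 the labels are {ack}, so ¬ack ∧ rst ∨ estab is false there. This is the first violation.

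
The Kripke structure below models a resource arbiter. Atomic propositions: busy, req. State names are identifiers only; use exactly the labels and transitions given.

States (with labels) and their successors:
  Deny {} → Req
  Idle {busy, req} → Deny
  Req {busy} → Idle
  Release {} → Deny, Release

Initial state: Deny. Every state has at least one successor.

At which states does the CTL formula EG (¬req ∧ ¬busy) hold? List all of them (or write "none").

{Release}

States satisfying ¬req ∧ ¬busy: {Deny, Release}.
States satisfying EG (¬req ∧ ¬busy): {Release}.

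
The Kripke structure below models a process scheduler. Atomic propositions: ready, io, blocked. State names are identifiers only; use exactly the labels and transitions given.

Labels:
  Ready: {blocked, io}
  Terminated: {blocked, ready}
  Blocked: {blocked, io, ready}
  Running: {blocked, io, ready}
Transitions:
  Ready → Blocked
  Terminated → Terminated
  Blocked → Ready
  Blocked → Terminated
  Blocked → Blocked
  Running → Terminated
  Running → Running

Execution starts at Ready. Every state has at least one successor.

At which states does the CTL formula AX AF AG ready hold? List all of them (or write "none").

States satisfying AF AG ready: {Terminated, Running}.
States satisfying AX AF AG ready: {Terminated, Running}.

{Terminated, Running}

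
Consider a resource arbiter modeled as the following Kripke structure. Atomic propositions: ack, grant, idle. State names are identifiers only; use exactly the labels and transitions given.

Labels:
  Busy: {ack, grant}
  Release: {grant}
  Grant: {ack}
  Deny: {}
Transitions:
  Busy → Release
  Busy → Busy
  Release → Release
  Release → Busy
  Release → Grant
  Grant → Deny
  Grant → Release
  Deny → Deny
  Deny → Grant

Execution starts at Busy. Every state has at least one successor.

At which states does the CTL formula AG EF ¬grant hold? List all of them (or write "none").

States satisfying EF ¬grant: {Busy, Release, Grant, Deny}.
States satisfying AG EF ¬grant: {Busy, Release, Grant, Deny}.

{Busy, Release, Grant, Deny}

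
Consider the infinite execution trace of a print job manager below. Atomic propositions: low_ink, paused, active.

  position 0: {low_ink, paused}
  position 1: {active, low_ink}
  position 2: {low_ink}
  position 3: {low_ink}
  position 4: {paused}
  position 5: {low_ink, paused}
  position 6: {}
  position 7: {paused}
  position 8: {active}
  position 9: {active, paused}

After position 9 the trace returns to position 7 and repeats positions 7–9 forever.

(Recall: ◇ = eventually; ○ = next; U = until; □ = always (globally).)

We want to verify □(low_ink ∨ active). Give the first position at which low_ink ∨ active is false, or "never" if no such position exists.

Check low_ink ∨ active at each position in order: 0 ✓, 1 ✓, 2 ✓, 3 ✓.
At position 4 the labels are {paused}, so low_ink ∨ active is false there. This is the first violation.

4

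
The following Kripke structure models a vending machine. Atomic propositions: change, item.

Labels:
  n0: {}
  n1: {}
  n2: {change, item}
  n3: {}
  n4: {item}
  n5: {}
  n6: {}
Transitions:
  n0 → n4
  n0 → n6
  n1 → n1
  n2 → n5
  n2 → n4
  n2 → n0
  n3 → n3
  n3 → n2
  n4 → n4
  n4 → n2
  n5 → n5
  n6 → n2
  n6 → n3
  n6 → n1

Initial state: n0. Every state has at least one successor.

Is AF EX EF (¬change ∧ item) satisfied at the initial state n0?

Satisfied

States satisfying EX EF (¬change ∧ item): {n0, n2, n3, n4, n6}.
States satisfying AF EX EF (¬change ∧ item): {n0, n2, n3, n4, n6}.
n0 ∈ Sat(AF EX EF (¬change ∧ item)).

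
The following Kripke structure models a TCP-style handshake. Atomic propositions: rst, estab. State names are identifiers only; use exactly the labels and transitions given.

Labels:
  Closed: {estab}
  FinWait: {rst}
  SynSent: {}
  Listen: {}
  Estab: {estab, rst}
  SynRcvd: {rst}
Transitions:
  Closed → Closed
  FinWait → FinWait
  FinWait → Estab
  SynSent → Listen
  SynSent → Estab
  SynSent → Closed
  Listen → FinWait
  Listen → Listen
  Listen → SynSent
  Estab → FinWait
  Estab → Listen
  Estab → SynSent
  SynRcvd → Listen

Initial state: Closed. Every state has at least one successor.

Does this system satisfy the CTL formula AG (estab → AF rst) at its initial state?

Violated

States satisfying estab → AF rst: {FinWait, SynSent, Listen, Estab, SynRcvd}.
States satisfying AG (estab → AF rst): ∅.
Closed is reachable from Closed and violates estab → AF rst, so AG fails at Closed.
Closed ∉ Sat(AG (estab → AF rst)).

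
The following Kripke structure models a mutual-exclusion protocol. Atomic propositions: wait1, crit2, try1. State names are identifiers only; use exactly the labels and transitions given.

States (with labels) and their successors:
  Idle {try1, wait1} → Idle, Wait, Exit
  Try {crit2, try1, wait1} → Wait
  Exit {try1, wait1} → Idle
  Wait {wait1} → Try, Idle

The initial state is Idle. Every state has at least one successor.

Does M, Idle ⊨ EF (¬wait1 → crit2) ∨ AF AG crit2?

Satisfied

States satisfying ¬wait1 → crit2: {Idle, Try, Exit, Wait}.
States satisfying EF (¬wait1 → crit2): {Idle, Try, Exit, Wait}.
States satisfying AG crit2: ∅.
States satisfying AF AG crit2: ∅.
States satisfying EF (¬wait1 → crit2) ∨ AF AG crit2: {Idle, Try, Exit, Wait}.
Idle ∈ Sat(EF (¬wait1 → crit2) ∨ AF AG crit2).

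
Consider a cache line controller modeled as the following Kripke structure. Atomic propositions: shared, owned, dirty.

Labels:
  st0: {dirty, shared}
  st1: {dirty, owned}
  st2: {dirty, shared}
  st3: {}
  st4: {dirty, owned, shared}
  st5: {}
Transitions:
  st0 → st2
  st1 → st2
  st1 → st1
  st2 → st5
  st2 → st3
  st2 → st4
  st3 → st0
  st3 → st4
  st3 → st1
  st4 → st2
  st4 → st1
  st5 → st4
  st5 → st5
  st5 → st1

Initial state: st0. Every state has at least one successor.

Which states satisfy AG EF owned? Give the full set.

States satisfying EF owned: {st0, st1, st2, st3, st4, st5}.
States satisfying AG EF owned: {st0, st1, st2, st3, st4, st5}.

{st0, st1, st2, st3, st4, st5}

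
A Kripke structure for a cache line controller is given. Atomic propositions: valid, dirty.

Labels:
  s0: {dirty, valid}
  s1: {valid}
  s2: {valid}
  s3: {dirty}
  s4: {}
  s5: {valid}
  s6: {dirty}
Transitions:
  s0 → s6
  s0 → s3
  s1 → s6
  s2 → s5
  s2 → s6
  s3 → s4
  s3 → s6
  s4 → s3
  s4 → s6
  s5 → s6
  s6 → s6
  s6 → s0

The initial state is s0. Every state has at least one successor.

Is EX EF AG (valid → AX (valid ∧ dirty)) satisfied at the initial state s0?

States satisfying EF AG (valid → AX (valid ∧ dirty)): ∅.
States satisfying EX EF AG (valid → AX (valid ∧ dirty)): ∅.
No suitable path/successor from s0 witnesses the formula.
s0 ∉ Sat(EX EF AG (valid → AX (valid ∧ dirty))).

Violated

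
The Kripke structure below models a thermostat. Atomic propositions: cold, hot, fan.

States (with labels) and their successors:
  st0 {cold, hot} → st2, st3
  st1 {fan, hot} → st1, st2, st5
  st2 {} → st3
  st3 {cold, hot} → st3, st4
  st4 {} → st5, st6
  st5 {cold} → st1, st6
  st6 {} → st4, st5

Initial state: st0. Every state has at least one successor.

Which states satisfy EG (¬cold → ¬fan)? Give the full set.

{st0, st2, st3, st4, st5, st6}

States satisfying ¬cold → ¬fan: {st0, st2, st3, st4, st5, st6}.
States satisfying EG (¬cold → ¬fan): {st0, st2, st3, st4, st5, st6}.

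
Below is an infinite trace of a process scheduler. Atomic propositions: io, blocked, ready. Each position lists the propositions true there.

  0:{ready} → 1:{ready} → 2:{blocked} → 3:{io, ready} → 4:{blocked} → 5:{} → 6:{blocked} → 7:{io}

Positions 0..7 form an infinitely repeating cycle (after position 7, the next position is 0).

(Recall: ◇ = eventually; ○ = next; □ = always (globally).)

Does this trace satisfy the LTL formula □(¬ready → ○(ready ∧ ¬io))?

No

¬ready → ○(ready ∧ ¬io) must hold at every position from 0 onward. It fails at position 2, so □(¬ready → ○(ready ∧ ¬io)) is false.
Positions where ¬ready holds: 2, 4, 5, 6, 7.
Check ○(ready ∧ ¬io) at each: 2→fails, 4→fails, 5→fails, 6→fails, 7→ok.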